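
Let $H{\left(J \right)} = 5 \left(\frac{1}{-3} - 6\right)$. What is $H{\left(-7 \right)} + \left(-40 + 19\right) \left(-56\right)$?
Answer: $\frac{3433}{3} \approx 1144.3$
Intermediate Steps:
$H{\left(J \right)} = - \frac{95}{3}$ ($H{\left(J \right)} = 5 \left(- \frac{1}{3} - 6\right) = 5 \left(- \frac{19}{3}\right) = - \frac{95}{3}$)
$H{\left(-7 \right)} + \left(-40 + 19\right) \left(-56\right) = - \frac{95}{3} + \left(-40 + 19\right) \left(-56\right) = - \frac{95}{3} - -1176 = - \frac{95}{3} + 1176 = \frac{3433}{3}$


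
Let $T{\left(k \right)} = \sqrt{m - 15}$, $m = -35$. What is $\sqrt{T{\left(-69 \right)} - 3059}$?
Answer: $\sqrt{-3059 + 5 i \sqrt{2}} \approx 0.06392 + 55.308 i$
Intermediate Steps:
$T{\left(k \right)} = 5 i \sqrt{2}$ ($T{\left(k \right)} = \sqrt{-35 - 15} = \sqrt{-50} = 5 i \sqrt{2}$)
$\sqrt{T{\left(-69 \right)} - 3059} = \sqrt{5 i \sqrt{2} - 3059} = \sqrt{-3059 + 5 i \sqrt{2}}$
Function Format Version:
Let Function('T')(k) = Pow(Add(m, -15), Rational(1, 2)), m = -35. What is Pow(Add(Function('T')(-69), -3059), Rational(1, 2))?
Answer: Pow(Add(-3059, Mul(5, I, Pow(2, Rational(1, 2)))), Rational(1, 2)) ≈ Add(0.06392, Mul(55.308, I))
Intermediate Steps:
Function('T')(k) = Mul(5, I, Pow(2, Rational(1, 2))) (Function('T')(k) = Pow(Add(-35, -15), Rational(1, 2)) = Pow(-50, Rational(1, 2)) = Mul(5, I, Pow(2, Rational(1, 2))))
Pow(Add(Function('T')(-69), -3059), Rational(1, 2)) = Pow(Add(Mul(5, I, Pow(2, Rational(1, 2))), -3059), Rational(1, 2)) = Pow(Add(-3059, Mul(5, I, Pow(2, Rational(1, 2)))), Rational(1, 2))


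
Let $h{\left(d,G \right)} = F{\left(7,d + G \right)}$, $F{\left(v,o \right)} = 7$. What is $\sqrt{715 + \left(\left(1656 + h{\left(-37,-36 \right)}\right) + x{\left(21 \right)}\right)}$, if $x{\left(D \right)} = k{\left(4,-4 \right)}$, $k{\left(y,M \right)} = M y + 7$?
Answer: $\sqrt{2369} \approx 48.672$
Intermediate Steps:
$h{\left(d,G \right)} = 7$
$k{\left(y,M \right)} = 7 + M y$
$x{\left(D \right)} = -9$ ($x{\left(D \right)} = 7 - 16 = -9$)
$\sqrt{715 + \left(\left(1656 + h{\left(-37,-36 \right)}\right) + x{\left(21 \right)}\right)} = \sqrt{715 + \left(\left(1656 + 7\right) - 9\right)} = \sqrt{715 + \left(1663 - 9\right)} = \sqrt{715 + 1654} = \sqrt{2369}$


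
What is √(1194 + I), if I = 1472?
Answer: √2666 ≈ 51.633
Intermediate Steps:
√(1194 + I) = √(1194 + 1472) = √2666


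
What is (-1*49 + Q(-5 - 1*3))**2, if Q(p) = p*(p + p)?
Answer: 6241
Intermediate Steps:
Q(p) = 2*p**2 (Q(p) = p*(2*p) = 2*p**2)
(-1*49 + Q(-5 - 1*3))**2 = (-1*49 + 2*(-5 - 1*3)**2)**2 = (-49 + 2*(-5 - 3)**2)**2 = (-49 + 2*(-8)**2)**2 = (-49 + 2*64)**2 = (-49 + 128)**2 = 79**2 = 6241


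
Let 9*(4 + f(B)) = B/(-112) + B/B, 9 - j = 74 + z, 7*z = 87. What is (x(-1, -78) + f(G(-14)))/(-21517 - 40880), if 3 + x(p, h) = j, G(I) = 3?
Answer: 84995/62896176 ≈ 0.0013514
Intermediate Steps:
z = 87/7 (z = (⅐)*87 = 87/7 ≈ 12.429)
j = -542/7 (j = 9 - (74 + 87/7) = 9 - 1*605/7 = 9 - 605/7 = -542/7 ≈ -77.429)
f(B) = -35/9 - B/1008 (f(B) = -4 + (B/(-112) + B/B)/9 = -4 + (B*(-1/112) + 1)/9 = -4 + (-B/112 + 1)/9 = -4 + (1 - B/112)/9 = -4 + (⅑ - B/1008) = -35/9 - B/1008)
x(p, h) = -563/7 (x(p, h) = -3 - 542/7 = -563/7)
(x(-1, -78) + f(G(-14)))/(-21517 - 40880) = (-563/7 + (-35/9 - 1/1008*3))/(-21517 - 40880) = (-563/7 + (-35/9 - 1/336))/(-62397) = (-563/7 - 3923/1008)*(-1/62397) = -84995/1008*(-1/62397) = 84995/62896176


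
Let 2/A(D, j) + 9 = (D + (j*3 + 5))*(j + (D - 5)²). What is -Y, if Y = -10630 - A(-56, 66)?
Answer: 2958754201/278340 ≈ 10630.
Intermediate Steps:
A(D, j) = 2/(-9 + (j + (-5 + D)²)*(5 + D + 3*j)) (A(D, j) = 2/(-9 + (D + (j*3 + 5))*(j + (D - 5)²)) = 2/(-9 + (D + (3*j + 5))*(j + (-5 + D)²)) = 2/(-9 + (D + (5 + 3*j))*(j + (-5 + D)²)) = 2/(-9 + (5 + D + 3*j)*(j + (-5 + D)²)) = 2/(-9 + (j + (-5 + D)²)*(5 + D + 3*j)))
Y = -2958754201/278340 (Y = -10630 - 2/(116 + (-56)³ - 25*(-56) - 5*(-56)² + 3*66² + 80*66 - 29*(-56)*66 + 3*66*(-56)²) = -10630 - 2/(116 - 175616 + 1400 - 5*3136 + 3*4356 + 5280 + 107184 + 3*66*3136) = -10630 - 2/(116 - 175616 + 1400 - 15680 + 13068 + 5280 + 107184 + 620928) = -10630 - 2/556680 = -10630 - 1*1/278340 = -10630 - 1/278340 = -2958754201/278340 ≈ -10630.)
-Y = -1*(-2958754201/278340) = 2958754201/278340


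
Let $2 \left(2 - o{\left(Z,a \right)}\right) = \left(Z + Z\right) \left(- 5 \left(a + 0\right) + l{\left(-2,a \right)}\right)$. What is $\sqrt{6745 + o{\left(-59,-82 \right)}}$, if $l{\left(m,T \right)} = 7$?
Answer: $5 \sqrt{1254} \approx 177.06$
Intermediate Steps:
$o{\left(Z,a \right)} = 2 - Z \left(7 - 5 a\right)$ ($o{\left(Z,a \right)} = 2 - \frac{\left(Z + Z\right) \left(- 5 \left(a + 0\right) + 7\right)}{2} = 2 - \frac{2 Z \left(- 5 a + 7\right)}{2} = 2 - \frac{2 Z \left(7 - 5 a\right)}{2} = 2 - Z \left(7 - 5 a\right)$)
$\sqrt{6745 + o{\left(-59,-82 \right)}} = \sqrt{6745 + \left(2 - -413 + 5 \left(-59\right) \left(-82\right)\right)} = \sqrt{6745 + \left(2 + 413 + 24190\right)} = \sqrt{6745 + 24605} = \sqrt{31350} = 5 \sqrt{1254}$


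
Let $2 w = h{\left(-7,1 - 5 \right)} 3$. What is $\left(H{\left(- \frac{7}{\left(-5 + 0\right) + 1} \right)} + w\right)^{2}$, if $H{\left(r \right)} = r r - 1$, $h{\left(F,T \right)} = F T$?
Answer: $\frac{497025}{256} \approx 1941.5$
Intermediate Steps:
$H{\left(r \right)} = -1 + r^{2}$ ($H{\left(r \right)} = r^{2} - 1 = -1 + r^{2}$)
$w = 42$ ($w = \frac{- 7 \left(1 - 5\right) 3}{2} = \frac{\left(-7\right) \left(-4\right) 3}{2} = \frac{28 \cdot 3}{2} = \frac{1}{2} \cdot 84 = 42$)
$\left(H{\left(- \frac{7}{\left(-5 + 0\right) + 1} \right)} + w\right)^{2} = \left(\left(-1 + \left(- \frac{7}{\left(-5 + 0\right) + 1}\right)^{2}\right) + 42\right)^{2} = \left(\left(-1 + \left(- \frac{7}{-5 + 1}\right)^{2}\right) + 42\right)^{2} = \left(\left(-1 + \left(- \frac{7}{-4}\right)^{2}\right) + 42\right)^{2} = \left(\left(-1 + \left(\left(-7\right) \left(- \frac{1}{4}\right)\right)^{2}\right) + 42\right)^{2} = \left(\left(-1 + \left(\frac{7}{4}\right)^{2}\right) + 42\right)^{2} = \left(\left(-1 + \frac{49}{16}\right) + 42\right)^{2} = \left(\frac{33}{16} + 42\right)^{2} = \left(\frac{705}{16}\right)^{2} = \frac{497025}{256}$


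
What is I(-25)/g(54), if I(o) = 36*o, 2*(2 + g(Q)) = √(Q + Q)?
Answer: -1800/23 - 2700*√3/23 ≈ -281.59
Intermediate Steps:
g(Q) = -2 + √2*√Q/2 (g(Q) = -2 + √(Q + Q)/2 = -2 + √(2*Q)/2 = -2 + (√2*√Q)/2 = -2 + √2*√Q/2)
I(-25)/g(54) = (36*(-25))/(-2 + √2*√54/2) = -900/(-2 + √2*(3*√6)/2) = -900/(-2 + 3*√3)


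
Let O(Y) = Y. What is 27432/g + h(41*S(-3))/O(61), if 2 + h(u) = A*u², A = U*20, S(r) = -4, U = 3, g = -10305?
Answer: 1847566982/69845 ≈ 26452.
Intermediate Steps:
A = 60 (A = 3*20 = 60)
h(u) = -2 + 60*u²
27432/g + h(41*S(-3))/O(61) = 27432/(-10305) + (-2 + 60*(41*(-4))²)/61 = 27432*(-1/10305) + (-2 + 60*(-164)²)*(1/61) = -3048/1145 + (-2 + 60*26896)*(1/61) = -3048/1145 + (-2 + 1613760)*(1/61) = -3048/1145 + 1613758*(1/61) = -3048/1145 + 1613758/61 = 1847566982/69845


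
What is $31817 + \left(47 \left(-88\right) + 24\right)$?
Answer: $27705$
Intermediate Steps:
$31817 + \left(47 \left(-88\right) + 24\right) = 31817 + \left(-4136 + 24\right) = 31817 - 4112 = 27705$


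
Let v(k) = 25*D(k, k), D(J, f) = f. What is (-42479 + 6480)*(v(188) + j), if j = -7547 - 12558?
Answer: 554564595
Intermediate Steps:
v(k) = 25*k
j = -20105
(-42479 + 6480)*(v(188) + j) = (-42479 + 6480)*(25*188 - 20105) = -35999*(4700 - 20105) = -35999*(-15405) = 554564595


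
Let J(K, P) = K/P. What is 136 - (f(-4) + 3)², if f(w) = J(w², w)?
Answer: 135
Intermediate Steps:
f(w) = w (f(w) = w²/w = w)
136 - (f(-4) + 3)² = 136 - (-4 + 3)² = 136 - 1*(-1)² = 136 - 1*1 = 136 - 1 = 135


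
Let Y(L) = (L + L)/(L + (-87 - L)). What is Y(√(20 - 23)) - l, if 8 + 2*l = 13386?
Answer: -6689 - 2*I*√3/87 ≈ -6689.0 - 0.039817*I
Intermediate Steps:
l = 6689 (l = -4 + (½)*13386 = -4 + 6693 = 6689)
Y(L) = -2*L/87 (Y(L) = (2*L)/(-87) = (2*L)*(-1/87) = -2*L/87)
Y(√(20 - 23)) - l = -2*√(20 - 23)/87 - 1*6689 = -2*I*√3/87 - 6689 = -6689 - 2*I*√3/87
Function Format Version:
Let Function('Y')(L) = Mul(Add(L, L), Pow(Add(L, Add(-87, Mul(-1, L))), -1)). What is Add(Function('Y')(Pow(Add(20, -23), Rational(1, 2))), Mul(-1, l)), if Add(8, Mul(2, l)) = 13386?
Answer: Add(-6689, Mul(Rational(-2, 87), I, Pow(3, Rational(1, 2)))) ≈ Add(-6689.0, Mul(-0.039817, I))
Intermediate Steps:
l = 6689 (l = Add(-4, Mul(Rational(1, 2), 13386)) = Add(-4, 6693) = 6689)
Function('Y')(L) = Mul(Rational(-2, 87), L) (Function('Y')(L) = Mul(Mul(2, L), Pow(-87, -1)) = Mul(Mul(2, L), Rational(-1, 87)) = Mul(Rational(-2, 87), L))
Add(Function('Y')(Pow(Add(20, -23), Rational(1, 2))), Mul(-1, l)) = Add(Mul(Rational(-2, 87), Pow(Add(20, -23), Rational(1, 2))), Mul(-1, 6689)) = Add(Mul(Rational(-2, 87), Pow(-3, Rational(1, 2))), -6689) = Add(Mul(Rational(-2, 87), Mul(I, Pow(3, Rational(1, 2)))), -6689) = Add(Mul(Rational(-2, 87), I, Pow(3, Rational(1, 2))), -6689) = Add(-6689, Mul(Rational(-2, 87), I, Pow(3, Rational(1, 2))))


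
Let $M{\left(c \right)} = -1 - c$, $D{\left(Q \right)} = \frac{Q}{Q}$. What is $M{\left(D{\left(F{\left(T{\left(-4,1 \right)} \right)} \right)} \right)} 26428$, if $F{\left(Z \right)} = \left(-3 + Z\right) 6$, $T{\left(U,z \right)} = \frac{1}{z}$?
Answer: $-52856$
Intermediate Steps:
$F{\left(Z \right)} = -18 + 6 Z$
$D{\left(Q \right)} = 1$
$M{\left(D{\left(F{\left(T{\left(-4,1 \right)} \right)} \right)} \right)} 26428 = \left(-1 - 1\right) 26428 = \left(-2\right) 26428 = -52856$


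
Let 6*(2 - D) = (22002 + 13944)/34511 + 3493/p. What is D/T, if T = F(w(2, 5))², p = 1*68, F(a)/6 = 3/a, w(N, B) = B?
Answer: -2370756875/4562078112 ≈ -0.51967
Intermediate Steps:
F(a) = 18/a (F(a) = 6*(3/a) = 18/a)
p = 68
T = 324/25 (T = (18/5)² = 324/25 ≈ 12.960)
D = -94830275/14080488 (D = 2 - ((22002 + 13944)/34511 + 3493/68)/6 = 2 - (35946*(1/34511) + 3493*(1/68))/6 = 2 - (35946/34511 + 3493/68)/6 = 2 - ⅙*122991251/2346748 = 2 - 122991251/14080488 = -94830275/14080488 ≈ -6.7349)
D/T = -94830275/(14080488*324/25) = -94830275/14080488*25/324 = -2370756875/4562078112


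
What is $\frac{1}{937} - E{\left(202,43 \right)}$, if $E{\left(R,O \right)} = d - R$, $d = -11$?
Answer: $\frac{199582}{937} \approx 213.0$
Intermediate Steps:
$E{\left(R,O \right)} = -11 - R$
$\frac{1}{937} - E{\left(202,43 \right)} = \frac{1}{937} - \left(-11 - 202\right) = \frac{1}{937} - -213 = \frac{1}{937} + 213 = \frac{199582}{937}$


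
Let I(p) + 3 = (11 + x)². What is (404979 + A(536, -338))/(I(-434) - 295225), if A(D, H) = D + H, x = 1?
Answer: -405177/295084 ≈ -1.3731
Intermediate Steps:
I(p) = 141 (I(p) = -3 + (11 + 1)² = -3 + 12² = -3 + 144 = 141)
(404979 + A(536, -338))/(I(-434) - 295225) = (404979 + (536 - 338))/(141 - 295225) = (404979 + 198)/(-295084) = 405177*(-1/295084) = -405177/295084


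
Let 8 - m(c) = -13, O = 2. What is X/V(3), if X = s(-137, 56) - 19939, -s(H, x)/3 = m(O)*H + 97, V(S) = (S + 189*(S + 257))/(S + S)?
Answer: -23198/16381 ≈ -1.4162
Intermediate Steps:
V(S) = (48573 + 190*S)/(2*S) (V(S) = (S + 189*(257 + S))/((2*S)) = (S + (48573 + 189*S))*(1/(2*S)) = (48573 + 190*S)*(1/(2*S)) = (48573 + 190*S)/(2*S))
m(c) = 21 (m(c) = 8 - 1*(-13) = 8 + 13 = 21)
s(H, x) = -291 - 63*H (s(H, x) = -3*(21*H + 97) = -3*(97 + 21*H) = -291 - 63*H)
X = -11599 (X = (-291 - 63*(-137)) - 19939 = (-291 + 8631) - 19939 = 8340 - 19939 = -11599)
X/V(3) = -11599/(95 + (48573/2)/3) = -11599/(95 + (48573/2)*(1/3)) = -11599/(95 + 16191/2) = -11599/16381/2 = -11599*2/16381 = -23198/16381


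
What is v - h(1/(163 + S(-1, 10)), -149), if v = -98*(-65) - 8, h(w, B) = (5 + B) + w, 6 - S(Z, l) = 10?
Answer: 1034453/159 ≈ 6506.0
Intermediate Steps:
S(Z, l) = -4 (S(Z, l) = 6 - 1*10 = 6 - 10 = -4)
h(w, B) = 5 + B + w
v = 6362 (v = 6370 - 8 = 6362)
v - h(1/(163 + S(-1, 10)), -149) = 6362 - (5 - 149 + 1/(163 - 4)) = 6362 - (5 - 149 + 1/159) = 6362 - 1*(-22895/159) = 6362 + 22895/159 = 1034453/159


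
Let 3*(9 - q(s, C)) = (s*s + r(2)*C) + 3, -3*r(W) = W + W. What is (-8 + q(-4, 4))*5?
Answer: -160/9 ≈ -17.778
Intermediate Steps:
r(W) = -2*W/3 (r(W) = -(W + W)/3 = -2*W/3)
q(s, C) = 8 - s**2/3 + 4*C/9 (q(s, C) = 9 - ((s*s + (-2/3*2)*C) + 3)/3 = 9 - ((s**2 - 4*C/3) + 3)/3 = 9 - (3 + s**2 - 4*C/3)/3 = 9 + (-1 - s**2/3 + 4*C/9) = 8 - s**2/3 + 4*C/9)
(-8 + q(-4, 4))*5 = (-8 + (8 - 1/3*(-4)**2 + (4/9)*4))*5 = (-8 + (8 - 1/3*16 + 16/9))*5 = (-8 + (8 - 16/3 + 16/9))*5 = (-8 + 40/9)*5 = -32/9*5 = -160/9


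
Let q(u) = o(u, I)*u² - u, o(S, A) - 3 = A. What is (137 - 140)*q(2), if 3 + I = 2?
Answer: -18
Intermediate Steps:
I = -1 (I = -3 + 2 = -1)
o(S, A) = 3 + A
q(u) = -u + 2*u² (q(u) = (3 - 1)*u² - u = 2*u² - u = -u + 2*u²)
(137 - 140)*q(2) = (137 - 140)*(2*(-1 + 2*2)) = -6*(-1 + 4) = -6*3 = -3*6 = -18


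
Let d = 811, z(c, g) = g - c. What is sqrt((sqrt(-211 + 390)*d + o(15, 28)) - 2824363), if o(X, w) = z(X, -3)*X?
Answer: sqrt(-2824633 + 811*sqrt(179)) ≈ 1677.4*I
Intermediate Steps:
o(X, w) = X*(-3 - X) (o(X, w) = (-3 - X)*X = X*(-3 - X))
sqrt((sqrt(-211 + 390)*d + o(15, 28)) - 2824363) = sqrt((sqrt(-211 + 390)*811 - 1*15*(3 + 15)) - 2824363) = sqrt((sqrt(179)*811 - 1*15*18) - 2824363) = sqrt((811*sqrt(179) - 270) - 2824363) = sqrt((-270 + 811*sqrt(179)) - 2824363) = sqrt(-2824633 + 811*sqrt(179))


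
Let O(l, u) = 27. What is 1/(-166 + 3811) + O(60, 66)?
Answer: 98416/3645 ≈ 27.000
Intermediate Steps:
1/(-166 + 3811) + O(60, 66) = 1/(-166 + 3811) + 27 = 1/3645 + 27 = 98416/3645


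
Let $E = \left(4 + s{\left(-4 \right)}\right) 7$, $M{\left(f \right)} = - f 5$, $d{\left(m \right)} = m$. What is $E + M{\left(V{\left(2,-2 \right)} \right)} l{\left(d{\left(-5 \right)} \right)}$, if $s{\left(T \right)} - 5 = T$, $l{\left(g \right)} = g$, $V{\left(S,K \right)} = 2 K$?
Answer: $-65$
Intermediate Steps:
$s{\left(T \right)} = 5 + T$
$M{\left(f \right)} = - 5 f$
$E = 35$ ($E = \left(4 + \left(5 - 4\right)\right) 7 = \left(4 + 1\right) 7 = 5 \cdot 7 = 35$)
$E + M{\left(V{\left(2,-2 \right)} \right)} l{\left(d{\left(-5 \right)} \right)} = 35 + - 5 \cdot 2 \left(-2\right) \left(-5\right) = 35 + \left(-5\right) \left(-4\right) \left(-5\right) = 35 + 20 \left(-5\right) = 35 - 100 = -65$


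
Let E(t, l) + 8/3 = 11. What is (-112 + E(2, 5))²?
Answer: 96721/9 ≈ 10747.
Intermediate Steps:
E(t, l) = 25/3 (E(t, l) = -8/3 + 11 = 25/3)
(-112 + E(2, 5))² = (-112 + 25/3)² = (-311/3)² = 96721/9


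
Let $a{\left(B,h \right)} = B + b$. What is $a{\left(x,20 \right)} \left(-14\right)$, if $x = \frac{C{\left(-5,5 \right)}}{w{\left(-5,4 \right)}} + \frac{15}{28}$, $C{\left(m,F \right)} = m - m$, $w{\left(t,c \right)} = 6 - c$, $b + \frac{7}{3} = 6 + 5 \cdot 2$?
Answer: $- \frac{1193}{6} \approx -198.83$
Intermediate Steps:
$b = \frac{41}{3}$ ($b = - \frac{7}{3} + \left(6 + 5 \cdot 2\right) = - \frac{7}{3} + \left(6 + 10\right) = - \frac{7}{3} + 16 = \frac{41}{3} \approx 13.667$)
$C{\left(m,F \right)} = 0$
$x = \frac{15}{28}$ ($x = \frac{0}{6 - 4} + \frac{15}{28} = \frac{0}{6 - 4} + 15 \cdot \frac{1}{28} = \frac{0}{2} + \frac{15}{28} = 0 \cdot \frac{1}{2} + \frac{15}{28} = 0 + \frac{15}{28} = \frac{15}{28} \approx 0.53571$)
$a{\left(B,h \right)} = \frac{41}{3} + B$ ($a{\left(B,h \right)} = B + \frac{41}{3} = \frac{41}{3} + B$)
$a{\left(x,20 \right)} \left(-14\right) = \left(\frac{41}{3} + \frac{15}{28}\right) \left(-14\right) = \frac{1193}{84} \left(-14\right) = - \frac{1193}{6}$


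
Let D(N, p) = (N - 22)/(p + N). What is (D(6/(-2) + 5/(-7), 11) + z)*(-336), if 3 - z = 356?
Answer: 2036496/17 ≈ 1.1979e+5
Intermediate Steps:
z = -353 (z = 3 - 1*356 = 3 - 356 = -353)
D(N, p) = (-22 + N)/(N + p)
(D(6/(-2) + 5/(-7), 11) + z)*(-336) = ((-22 + (6/(-2) + 5/(-7)))/((6/(-2) + 5/(-7)) + 11) - 353)*(-336) = ((-22 + (6*(-½) + 5*(-⅐)))/((6*(-½) + 5*(-⅐)) + 11) - 353)*(-336) = ((-22 + (-3 - 5/7))/((-3 - 5/7) + 11) - 353)*(-336) = ((-22 - 26/7)/(-26/7 + 11) - 353)*(-336) = (-180/7/(51/7) - 353)*(-336) = ((7/51)*(-180/7) - 353)*(-336) = (-60/17 - 353)*(-336) = -6061/17*(-336) = 2036496/17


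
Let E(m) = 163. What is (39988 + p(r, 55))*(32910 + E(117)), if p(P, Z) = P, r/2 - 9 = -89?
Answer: 1317231444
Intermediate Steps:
r = -160 (r = 18 + 2*(-89) = 18 - 178 = -160)
(39988 + p(r, 55))*(32910 + E(117)) = (39988 - 160)*(32910 + 163) = 39828*33073 = 1317231444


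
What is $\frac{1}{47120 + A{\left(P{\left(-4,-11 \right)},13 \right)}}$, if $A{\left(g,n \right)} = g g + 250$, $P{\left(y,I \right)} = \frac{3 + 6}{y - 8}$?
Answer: $\frac{16}{757929} \approx 2.111 \cdot 10^{-5}$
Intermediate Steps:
$P{\left(y,I \right)} = \frac{9}{-8 + y}$
$A{\left(g,n \right)} = 250 + g^{2}$ ($A{\left(g,n \right)} = g^{2} + 250 = 250 + g^{2}$)
$\frac{1}{47120 + A{\left(P{\left(-4,-11 \right)},13 \right)}} = \frac{1}{47120 + \left(250 + \left(\frac{9}{-8 - 4}\right)^{2}\right)} = \frac{1}{47120 + \left(250 + \left(\frac{9}{-12}\right)^{2}\right)} = \frac{1}{47120 + \left(250 + \left(9 \left(- \frac{1}{12}\right)\right)^{2}\right)} = \frac{1}{47120 + \left(250 + \left(- \frac{3}{4}\right)^{2}\right)} = \frac{1}{47120 + \left(250 + \frac{9}{16}\right)} = \frac{1}{47120 + \frac{4009}{16}} = \frac{1}{\frac{757929}{16}} = \frac{16}{757929}$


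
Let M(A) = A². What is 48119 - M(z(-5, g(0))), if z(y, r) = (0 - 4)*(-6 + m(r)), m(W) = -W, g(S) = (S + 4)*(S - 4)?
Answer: 46519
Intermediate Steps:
g(S) = (-4 + S)*(4 + S) (g(S) = (4 + S)*(-4 + S) = (-4 + S)*(4 + S))
z(y, r) = 24 + 4*r (z(y, r) = (0 - 4)*(-6 - r) = -4*(-6 - r) = 24 + 4*r)
48119 - M(z(-5, g(0))) = 48119 - (24 + 4*(-16 + 0²))² = 48119 - (24 + 4*(-16 + 0))² = 48119 - (24 + 4*(-16))² = 48119 - (24 - 64)² = 48119 - 1*(-40)² = 48119 - 1*1600 = 48119 - 1600 = 46519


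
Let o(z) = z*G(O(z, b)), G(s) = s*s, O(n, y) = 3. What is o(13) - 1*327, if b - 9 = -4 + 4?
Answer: -210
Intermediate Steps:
b = 9 (b = 9 + (-4 + 4) = 9 + 0 = 9)
G(s) = s**2
o(z) = 9*z (o(z) = z*3**2 = z*9 = 9*z)
o(13) - 1*327 = 9*13 - 1*327 = 117 - 327 = -210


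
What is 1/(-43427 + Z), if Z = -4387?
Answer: -1/47814 ≈ -2.0914e-5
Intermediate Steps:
1/(-43427 + Z) = 1/(-43427 - 4387) = 1/(-47814) = -1/47814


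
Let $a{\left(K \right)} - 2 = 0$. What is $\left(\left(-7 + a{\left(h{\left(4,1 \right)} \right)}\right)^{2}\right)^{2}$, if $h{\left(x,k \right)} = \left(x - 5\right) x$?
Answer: $625$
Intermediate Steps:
$h{\left(x,k \right)} = x \left(-5 + x\right)$ ($h{\left(x,k \right)} = \left(-5 + x\right) x = x \left(-5 + x\right)$)
$a{\left(K \right)} = 2$ ($a{\left(K \right)} = 2 + 0 = 2$)
$\left(\left(-7 + a{\left(h{\left(4,1 \right)} \right)}\right)^{2}\right)^{2} = \left(\left(-7 + 2\right)^{2}\right)^{2} = \left(\left(-5\right)^{2}\right)^{2} = 25^{2} = 625$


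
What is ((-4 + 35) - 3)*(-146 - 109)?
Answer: -7140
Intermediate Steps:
((-4 + 35) - 3)*(-146 - 109) = (31 - 3)*(-255) = 28*(-255) = -7140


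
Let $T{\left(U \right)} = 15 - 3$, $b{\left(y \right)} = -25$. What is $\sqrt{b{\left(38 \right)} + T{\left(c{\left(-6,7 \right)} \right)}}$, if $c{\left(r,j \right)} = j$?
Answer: $i \sqrt{13} \approx 3.6056 i$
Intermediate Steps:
$T{\left(U \right)} = 12$
$\sqrt{b{\left(38 \right)} + T{\left(c{\left(-6,7 \right)} \right)}} = \sqrt{-25 + 12} = \sqrt{-13} = i \sqrt{13}$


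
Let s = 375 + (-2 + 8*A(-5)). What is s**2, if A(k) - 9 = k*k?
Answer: 416025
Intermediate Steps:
A(k) = 9 + k**2 (A(k) = 9 + k*k = 9 + k**2)
s = 645 (s = 375 + (-2 + 8*(9 + (-5)**2)) = 375 + (-2 + 8*(9 + 25)) = 375 + (-2 + 8*34) = 375 + (-2 + 272) = 375 + 270 = 645)
s**2 = 645**2 = 416025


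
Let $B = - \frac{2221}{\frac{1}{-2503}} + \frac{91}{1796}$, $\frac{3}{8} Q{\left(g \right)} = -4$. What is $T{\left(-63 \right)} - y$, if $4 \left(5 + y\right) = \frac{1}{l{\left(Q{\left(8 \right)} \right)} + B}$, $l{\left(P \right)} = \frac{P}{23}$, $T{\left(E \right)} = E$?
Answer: $- \frac{39956992567283}{688913664419} \approx -58.0$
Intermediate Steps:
$Q{\left(g \right)} = - \frac{32}{3}$ ($Q{\left(g \right)} = \frac{8}{3} \left(-4\right) = - \frac{32}{3}$)
$l{\left(P \right)} = \frac{P}{23}$ ($l{\left(P \right)} = P \frac{1}{23} = \frac{P}{23}$)
$B = \frac{9984256839}{1796}$ ($B = - \frac{2221}{- \frac{1}{2503}} + 91 \cdot \frac{1}{1796} = \left(-2221\right) \left(-2503\right) + \frac{91}{1796} = 5559163 + \frac{91}{1796} = \frac{9984256839}{1796} \approx 5.5592 \cdot 10^{6}$)
$y = - \frac{3444568291114}{688913664419}$ ($y = -5 + \frac{1}{4 \left(\frac{1}{23} \left(- \frac{32}{3}\right) + \frac{9984256839}{1796}\right)} = -5 + \frac{1}{4 \left(- \frac{32}{69} + \frac{9984256839}{1796}\right)} = -5 + \frac{1}{4 \cdot \frac{688913664419}{123924}} = -5 + \frac{1}{4} \cdot \frac{123924}{688913664419} = -5 + \frac{30981}{688913664419} = - \frac{3444568291114}{688913664419} \approx -5.0$)
$T{\left(-63 \right)} - y = -63 - - \frac{3444568291114}{688913664419} = -63 + \frac{3444568291114}{688913664419} = - \frac{39956992567283}{688913664419}$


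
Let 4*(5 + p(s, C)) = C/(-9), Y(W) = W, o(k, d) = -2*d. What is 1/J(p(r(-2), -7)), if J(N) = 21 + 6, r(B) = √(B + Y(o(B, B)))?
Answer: 1/27 ≈ 0.037037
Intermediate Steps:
r(B) = √(-B) (r(B) = √(B - 2*B) = √(-B))
p(s, C) = -5 - C/36 (p(s, C) = -5 + (C/(-9))/4 = -5 + (C*(-⅑))/4 = -5 + (-C/9)/4 = -5 - C/36)
J(N) = 27
1/J(p(r(-2), -7)) = 1/27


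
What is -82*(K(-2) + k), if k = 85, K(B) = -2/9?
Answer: -62566/9 ≈ -6951.8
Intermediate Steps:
K(B) = -2/9 (K(B) = -2*1/9 = -2/9)
-82*(K(-2) + k) = -82*(-2/9 + 85) = -82*763/9 = -62566/9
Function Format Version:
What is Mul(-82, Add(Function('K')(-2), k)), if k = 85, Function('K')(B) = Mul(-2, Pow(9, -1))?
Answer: Rational(-62566, 9) ≈ -6951.8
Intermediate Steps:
Function('K')(B) = Rational(-2, 9) (Function('K')(B) = Mul(-2, Rational(1, 9)) = Rational(-2, 9))
Mul(-82, Add(Function('K')(-2), k)) = Mul(-82, Add(Rational(-2, 9), 85)) = Mul(-82, Rational(763, 9)) = Rational(-62566, 9)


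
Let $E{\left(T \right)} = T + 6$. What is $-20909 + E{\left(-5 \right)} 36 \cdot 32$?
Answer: $-19757$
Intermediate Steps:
$E{\left(T \right)} = 6 + T$
$-20909 + E{\left(-5 \right)} 36 \cdot 32 = -20909 + \left(6 - 5\right) 36 \cdot 32 = -20909 + 1 \cdot 36 \cdot 32 = -20909 + 36 \cdot 32 = -20909 + 1152 = -19757$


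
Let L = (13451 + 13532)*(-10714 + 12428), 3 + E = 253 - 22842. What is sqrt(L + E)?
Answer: sqrt(46226270) ≈ 6799.0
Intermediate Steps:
E = -22592 (E = -3 + (253 - 22842) = -3 - 22589 = -22592)
L = 46248862 (L = 26983*1714 = 46248862)
sqrt(L + E) = sqrt(46248862 - 22592) = sqrt(46226270)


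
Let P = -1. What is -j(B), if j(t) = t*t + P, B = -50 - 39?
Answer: -7920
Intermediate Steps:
B = -89
j(t) = -1 + t² (j(t) = t*t - 1 = t² - 1 = -1 + t²)
-j(B) = -(-1 + (-89)²) = -(-1 + 7921) = -1*7920 = -7920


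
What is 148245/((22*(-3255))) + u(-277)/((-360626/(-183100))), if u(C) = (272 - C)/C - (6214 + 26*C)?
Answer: 16982740205131/34063650082 ≈ 498.56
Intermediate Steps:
u(C) = -6214 - 26*C + (272 - C)/C (u(C) = (272 - C)/C - (6214 + 26*C) = (272 - C)/C - 26*(239 + C) = (272 - C)/C + (-6214 - 26*C) = -6214 - 26*C + (272 - C)/C)
148245/((22*(-3255))) + u(-277)/((-360626/(-183100))) = 148245/((22*(-3255))) + (-6215 - 26*(-277) + 272/(-277))/((-360626/(-183100))) = 148245/(-71610) + (-6215 + 7202 + 272*(-1/277))/((-360626*(-1/183100))) = 148245*(-1/71610) + (-6215 + 7202 - 272/277)/(180313/91550) = -9883/4774 + (273127/277)*(91550/180313) = -9883/4774 + 25004776850/49946701 = 16982740205131/34063650082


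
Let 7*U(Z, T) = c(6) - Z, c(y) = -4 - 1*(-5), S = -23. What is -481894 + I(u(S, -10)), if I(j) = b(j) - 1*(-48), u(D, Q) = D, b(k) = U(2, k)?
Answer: -3372923/7 ≈ -4.8185e+5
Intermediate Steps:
c(y) = 1 (c(y) = -4 + 5 = 1)
U(Z, T) = ⅐ - Z/7 (U(Z, T) = (1 - Z)/7 = ⅐ - Z/7)
b(k) = -⅐ (b(k) = ⅐ - ⅐*2 = ⅐ - 2/7 = -⅐)
I(j) = 335/7 (I(j) = -⅐ - 1*(-48) = -⅐ + 48 = 335/7)
-481894 + I(u(S, -10)) = -481894 + 335/7 = -3372923/7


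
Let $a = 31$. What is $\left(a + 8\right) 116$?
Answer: $4524$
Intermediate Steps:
$\left(a + 8\right) 116 = \left(31 + 8\right) 116 = 39 \cdot 116 = 4524$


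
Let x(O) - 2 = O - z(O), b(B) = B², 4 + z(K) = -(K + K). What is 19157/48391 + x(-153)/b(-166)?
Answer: 505969169/1333462396 ≈ 0.37944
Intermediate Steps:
z(K) = -4 - 2*K (z(K) = -4 - (K + K) = -4 - 2*K)
x(O) = 6 + 3*O (x(O) = 2 + (O - (-4 - 2*O)) = 2 + (O + (4 + 2*O)) = 2 + (4 + 3*O) = 6 + 3*O)
19157/48391 + x(-153)/b(-166) = 19157/48391 + (6 + 3*(-153))/((-166)²) = 19157*(1/48391) + (6 - 459)/27556 = 19157/48391 - 453*1/27556 = 19157/48391 - 453/27556 = 505969169/1333462396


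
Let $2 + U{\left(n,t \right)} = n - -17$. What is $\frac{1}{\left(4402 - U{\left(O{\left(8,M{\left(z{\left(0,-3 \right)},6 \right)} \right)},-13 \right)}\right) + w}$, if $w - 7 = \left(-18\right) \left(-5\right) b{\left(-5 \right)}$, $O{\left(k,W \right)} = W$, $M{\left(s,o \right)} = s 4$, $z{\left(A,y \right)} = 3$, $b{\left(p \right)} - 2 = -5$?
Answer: $\frac{1}{4112} \approx 0.00024319$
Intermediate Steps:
$b{\left(p \right)} = -3$ ($b{\left(p \right)} = 2 - 5 = -3$)
$M{\left(s,o \right)} = 4 s$
$U{\left(n,t \right)} = 15 + n$ ($U{\left(n,t \right)} = -2 + \left(n - -17\right) = -2 + \left(n + 17\right) = -2 + \left(17 + n\right) = 15 + n$)
$w = -263$ ($w = 7 + \left(-18\right) \left(-5\right) \left(-3\right) = 7 + 90 \left(-3\right) = 7 - 270 = -263$)
$\frac{1}{\left(4402 - U{\left(O{\left(8,M{\left(z{\left(0,-3 \right)},6 \right)} \right)},-13 \right)}\right) + w} = \frac{1}{\left(4402 - \left(15 + 4 \cdot 3\right)\right) - 263} = \frac{1}{\left(4402 - \left(15 + 12\right)\right) - 263} = \frac{1}{\left(4402 - 27\right) - 263} = \frac{1}{4375 - 263} = \frac{1}{4112}$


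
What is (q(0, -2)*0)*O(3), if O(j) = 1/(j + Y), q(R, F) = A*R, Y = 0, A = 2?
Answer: 0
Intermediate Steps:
q(R, F) = 2*R
O(j) = 1/j (O(j) = 1/(j + 0) = 1/j)
(q(0, -2)*0)*O(3) = ((2*0)*0)/3 = (0*0)*(⅓) = 0*(⅓) = 0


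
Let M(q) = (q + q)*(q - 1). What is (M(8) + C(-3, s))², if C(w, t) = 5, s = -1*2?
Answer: 13689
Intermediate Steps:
s = -2
M(q) = 2*q*(-1 + q) (M(q) = (2*q)*(-1 + q) = 2*q*(-1 + q))
(M(8) + C(-3, s))² = (2*8*(-1 + 8) + 5)² = (2*8*7 + 5)² = (112 + 5)² = 117² = 13689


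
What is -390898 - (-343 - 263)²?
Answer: -758134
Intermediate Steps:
-390898 - (-343 - 263)² = -390898 - 1*(-606)² = -390898 - 1*367236 = -390898 - 367236 = -758134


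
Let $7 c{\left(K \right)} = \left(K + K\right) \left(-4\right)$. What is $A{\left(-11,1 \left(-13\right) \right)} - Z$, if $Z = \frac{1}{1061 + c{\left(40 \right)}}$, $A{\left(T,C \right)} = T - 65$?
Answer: $- \frac{540139}{7107} \approx -76.001$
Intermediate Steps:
$A{\left(T,C \right)} = -65 + T$
$c{\left(K \right)} = - \frac{8 K}{7}$ ($c{\left(K \right)} = \frac{\left(K + K\right) \left(-4\right)}{7} = \frac{2 K \left(-4\right)}{7} = \frac{\left(-8\right) K}{7} = - \frac{8 K}{7}$)
$Z = \frac{7}{7107}$ ($Z = \frac{1}{1061 - \frac{320}{7}} = \frac{1}{\frac{7107}{7}} = \frac{7}{7107} \approx 0.00098494$)
$A{\left(-11,1 \left(-13\right) \right)} - Z = \left(-65 - 11\right) - \frac{7}{7107} = -76 - \frac{7}{7107} = - \frac{540139}{7107}$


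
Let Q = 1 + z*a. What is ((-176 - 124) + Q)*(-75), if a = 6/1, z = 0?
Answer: 22425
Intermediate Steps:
a = 6 (a = 6*1 = 6)
Q = 1 (Q = 1 + 0*6 = 1 + 0 = 1)
((-176 - 124) + Q)*(-75) = ((-176 - 124) + 1)*(-75) = (-300 + 1)*(-75) = -299*(-75) = 22425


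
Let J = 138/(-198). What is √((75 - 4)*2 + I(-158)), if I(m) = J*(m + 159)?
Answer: √153879/33 ≈ 11.887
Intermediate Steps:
J = -23/33 (J = 138*(-1/198) = -23/33 ≈ -0.69697)
I(m) = -1219/11 - 23*m/33 (I(m) = -23*(m + 159)/33 = -23*(159 + m)/33 = -1219/11 - 23*m/33)
√((75 - 4)*2 + I(-158)) = √((75 - 4)*2 + (-1219/11 - 23/33*(-158))) = √(71*2 + (-1219/11 + 3634/33)) = √(142 - 23/33) = √(4663/33) = √153879/33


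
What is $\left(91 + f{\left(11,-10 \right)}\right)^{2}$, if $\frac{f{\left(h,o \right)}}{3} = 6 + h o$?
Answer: $48841$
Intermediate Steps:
$f{\left(h,o \right)} = 18 + 3 h o$ ($f{\left(h,o \right)} = 3 \left(6 + h o\right) = 18 + 3 h o$)
$\left(91 + f{\left(11,-10 \right)}\right)^{2} = \left(91 + \left(18 + 3 \cdot 11 \left(-10\right)\right)\right)^{2} = \left(91 + \left(18 - 330\right)\right)^{2} = \left(91 - 312\right)^{2} = \left(-221\right)^{2} = 48841$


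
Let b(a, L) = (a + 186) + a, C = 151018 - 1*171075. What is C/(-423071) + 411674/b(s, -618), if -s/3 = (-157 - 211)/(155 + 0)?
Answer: 13498279405768/6565638849 ≈ 2055.9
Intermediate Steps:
C = -20057 (C = 151018 - 171075 = -20057)
s = 1104/155 (s = -3*(-157 - 211)/(155 + 0) = -(-1104)/155 = -3*(-368/155) = 1104/155 ≈ 7.1226)
b(a, L) = 186 + 2*a (b(a, L) = (186 + a) + a = 186 + 2*a)
C/(-423071) + 411674/b(s, -618) = -20057/(-423071) + 411674/(186 + 2*(1104/155)) = -20057*(-1/423071) + 411674/(186 + 2208/155) = 20057/423071 + 411674/(31038/155) = 20057/423071 + 411674*(155/31038) = 20057/423071 + 31904735/15519 = 13498279405768/6565638849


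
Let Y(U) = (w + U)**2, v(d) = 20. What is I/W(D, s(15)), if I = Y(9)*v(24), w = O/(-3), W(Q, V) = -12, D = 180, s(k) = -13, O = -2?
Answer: -4205/27 ≈ -155.74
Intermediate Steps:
w = 2/3 (w = -2/(-3) = -2*(-1/3) = 2/3 ≈ 0.66667)
Y(U) = (2/3 + U)**2
I = 16820/9 (I = ((2 + 3*9)**2/9)*20 = ((2 + 27)**2/9)*20 = ((1/9)*29**2)*20 = ((1/9)*841)*20 = (841/9)*20 = 16820/9 ≈ 1868.9)
I/W(D, s(15)) = (16820/9)/(-12) = (16820/9)*(-1/12) = -4205/27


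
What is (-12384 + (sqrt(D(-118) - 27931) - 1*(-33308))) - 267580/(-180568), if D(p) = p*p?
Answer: 944618103/45142 + I*sqrt(14007) ≈ 20925.0 + 118.35*I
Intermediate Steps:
D(p) = p**2
(-12384 + (sqrt(D(-118) - 27931) - 1*(-33308))) - 267580/(-180568) = (-12384 + (sqrt((-118)**2 - 27931) - 1*(-33308))) - 267580/(-180568) = (-12384 + (sqrt(13924 - 27931) + 33308)) - 267580*(-1/180568) = (-12384 + (sqrt(-14007) + 33308)) + 66895/45142 = (-12384 + (I*sqrt(14007) + 33308)) + 66895/45142 = (-12384 + (33308 + I*sqrt(14007))) + 66895/45142 = (20924 + I*sqrt(14007)) + 66895/45142 = 944618103/45142 + I*sqrt(14007)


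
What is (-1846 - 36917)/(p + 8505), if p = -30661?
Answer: 38763/22156 ≈ 1.7495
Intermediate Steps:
(-1846 - 36917)/(p + 8505) = (-1846 - 36917)/(-30661 + 8505) = -38763/(-22156) = -38763*(-1/22156) = 38763/22156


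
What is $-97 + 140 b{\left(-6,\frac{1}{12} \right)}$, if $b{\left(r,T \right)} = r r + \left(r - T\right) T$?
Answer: $\frac{175393}{36} \approx 4872.0$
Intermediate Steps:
$b{\left(r,T \right)} = r^{2} + T \left(r - T\right)$
$-97 + 140 b{\left(-6,\frac{1}{12} \right)} = -97 + 140 \left(\left(-6\right)^{2} - \left(\frac{1}{12}\right)^{2} + \frac{1}{12} \left(-6\right)\right) = -97 + 140 \left(36 - \left(\frac{1}{12}\right)^{2} + \frac{1}{12} \left(-6\right)\right) = -97 + 140 \left(36 - \frac{1}{144} - \frac{1}{2}\right) = -97 + 140 \cdot \frac{5111}{144} = -97 + \frac{178885}{36} = \frac{175393}{36}$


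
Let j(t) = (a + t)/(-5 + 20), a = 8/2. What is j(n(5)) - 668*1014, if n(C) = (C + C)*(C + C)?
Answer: -10160176/15 ≈ -6.7735e+5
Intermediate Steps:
n(C) = 4*C**2 (n(C) = (2*C)*(2*C) = 4*C**2)
a = 4 (a = 8*(1/2) = 4)
j(t) = 4/15 + t/15 (j(t) = (4 + t)/(-5 + 20) = (4 + t)/15 = (4 + t)*(1/15) = 4/15 + t/15)
j(n(5)) - 668*1014 = (4/15 + (4*5**2)/15) - 668*1014 = (4/15 + (4*25)/15) - 677352 = (4/15 + (1/15)*100) - 677352 = (4/15 + 20/3) - 677352 = 104/15 - 677352 = -10160176/15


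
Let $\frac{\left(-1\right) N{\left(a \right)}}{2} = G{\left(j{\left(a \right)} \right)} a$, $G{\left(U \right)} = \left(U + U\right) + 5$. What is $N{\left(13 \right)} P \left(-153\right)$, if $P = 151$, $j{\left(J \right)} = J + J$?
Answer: $34238646$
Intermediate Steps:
$j{\left(J \right)} = 2 J$
$G{\left(U \right)} = 5 + 2 U$ ($G{\left(U \right)} = 2 U + 5 = 5 + 2 U$)
$N{\left(a \right)} = - 2 a \left(5 + 4 a\right)$ ($N{\left(a \right)} = - 2 \left(5 + 2 \cdot 2 a\right) a = - 2 \left(5 + 4 a\right) a = - 2 a \left(5 + 4 a\right)$)
$N{\left(13 \right)} P \left(-153\right) = \left(-2\right) 13 \left(5 + 4 \cdot 13\right) 151 \left(-153\right) = \left(-2\right) 13 \left(5 + 52\right) 151 \left(-153\right) = \left(-2\right) 13 \cdot 57 \cdot 151 \left(-153\right) = \left(-1482\right) 151 \left(-153\right) = \left(-223782\right) \left(-153\right) = 34238646$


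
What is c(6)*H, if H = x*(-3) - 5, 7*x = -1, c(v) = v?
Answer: -192/7 ≈ -27.429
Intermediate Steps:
x = -1/7 (x = (1/7)*(-1) = -1/7 ≈ -0.14286)
H = -32/7 (H = -1/7*(-3) - 5 = 3/7 - 5 = -32/7 ≈ -4.5714)
c(6)*H = 6*(-32/7) = -192/7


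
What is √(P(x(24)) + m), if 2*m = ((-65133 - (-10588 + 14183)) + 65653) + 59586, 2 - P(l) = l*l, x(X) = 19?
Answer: √111586/2 ≈ 167.02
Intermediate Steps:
P(l) = 2 - l² (P(l) = 2 - l*l = 2 - l²)
m = 56511/2 (m = (((-65133 - (-10588 + 14183)) + 65653) + 59586)/2 = (((-65133 - 1*3595) + 65653) + 59586)/2 = (((-65133 - 3595) + 65653) + 59586)/2 = ((-68728 + 65653) + 59586)/2 = (-3075 + 59586)/2 = (½)*56511 = 56511/2 ≈ 28256.)
√(P(x(24)) + m) = √((2 - 1*19²) + 56511/2) = √((2 - 1*361) + 56511/2) = √((2 - 361) + 56511/2) = √(-359 + 56511/2) = √(55793/2) = √111586/2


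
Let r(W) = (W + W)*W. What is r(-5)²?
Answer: 2500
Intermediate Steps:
r(W) = 2*W² (r(W) = (2*W)*W = 2*W²)
r(-5)² = (2*(-5)²)² = (2*25)² = 50² = 2500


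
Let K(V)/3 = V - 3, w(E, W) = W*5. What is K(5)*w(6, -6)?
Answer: -180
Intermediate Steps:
w(E, W) = 5*W
K(V) = -9 + 3*V (K(V) = 3*(V - 3) = 3*(-3 + V) = -9 + 3*V)
K(5)*w(6, -6) = (-9 + 3*5)*(5*(-6)) = (-9 + 15)*(-30) = 6*(-30) = -180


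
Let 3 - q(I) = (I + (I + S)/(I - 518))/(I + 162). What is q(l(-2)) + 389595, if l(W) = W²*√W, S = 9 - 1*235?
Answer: 343397627593105/881415282 - 10827317*I*√2/440707641 ≈ 3.896e+5 - 0.034744*I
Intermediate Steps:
S = -226 (S = 9 - 235 = -226)
l(W) = W^(5/2)
q(I) = 3 - (I + (-226 + I)/(-518 + I))/(162 + I) (q(I) = 3 - (I + (I - 226)/(I - 518))/(I + 162) = 3 - (I + (-226 + I)/(-518 + I))/(162 + I))
q(l(-2)) + 389595 = (251522 - 2*((-2)^(5/2))² + 551*(-2)^(5/2))/(83916 - ((-2)^(5/2))² + 356*(-2)^(5/2)) + 389595 = (251522 - 2*(4*I*√2)² + 551*(4*I*√2))/(83916 - (4*I*√2)² + 356*(4*I*√2)) + 389595 = (251522 - 2*(-32) + 2204*I*√2)/(83916 - 1*(-32) + 1424*I*√2) + 389595 = (251522 + 64 + 2204*I*√2)/(83916 + 32 + 1424*I*√2) + 389595 = (251586 + 2204*I*√2)/(83948 + 1424*I*√2) + 389595 = 389595 + (251586 + 2204*I*√2)/(83948 + 1424*I*√2)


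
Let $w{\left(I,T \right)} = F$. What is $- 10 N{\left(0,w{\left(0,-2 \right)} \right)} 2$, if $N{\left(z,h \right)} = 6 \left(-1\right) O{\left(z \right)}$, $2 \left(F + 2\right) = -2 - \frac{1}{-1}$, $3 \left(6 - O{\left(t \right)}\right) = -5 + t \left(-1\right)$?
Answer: $920$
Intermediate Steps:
$O{\left(t \right)} = \frac{23}{3} + \frac{t}{3}$ ($O{\left(t \right)} = 6 - \frac{-5 + t \left(-1\right)}{3} = 6 - \frac{-5 - t}{3} = 6 + \left(\frac{5}{3} + \frac{t}{3}\right) = \frac{23}{3} + \frac{t}{3}$)
$F = - \frac{5}{2}$ ($F = -2 + \frac{-2 - \frac{1}{-1}}{2} = -2 + \frac{-2 - -1}{2} = -2 + \frac{-2 + 1}{2} = -2 + \frac{1}{2} \left(-1\right) = -2 - \frac{1}{2} = - \frac{5}{2} \approx -2.5$)
$w{\left(I,T \right)} = - \frac{5}{2}$
$N{\left(z,h \right)} = -46 - 2 z$ ($N{\left(z,h \right)} = 6 \left(-1\right) \left(\frac{23}{3} + \frac{z}{3}\right) = - 6 \left(\frac{23}{3} + \frac{z}{3}\right) = -46 - 2 z$)
$- 10 N{\left(0,w{\left(0,-2 \right)} \right)} 2 = - 10 \left(-46 - 0\right) 2 = - 10 \left(-46 + 0\right) 2 = \left(-10\right) \left(-46\right) 2 = 460 \cdot 2 = 920$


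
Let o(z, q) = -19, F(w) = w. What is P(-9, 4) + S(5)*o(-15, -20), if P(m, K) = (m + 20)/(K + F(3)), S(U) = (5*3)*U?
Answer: -9964/7 ≈ -1423.4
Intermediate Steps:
S(U) = 15*U
P(m, K) = (20 + m)/(3 + K) (P(m, K) = (m + 20)/(K + 3) = (20 + m)/(3 + K))
P(-9, 4) + S(5)*o(-15, -20) = (20 - 9)/(3 + 4) + (15*5)*(-19) = 11/7 + 75*(-19) = (1/7)*11 - 1425 = 11/7 - 1425 = -9964/7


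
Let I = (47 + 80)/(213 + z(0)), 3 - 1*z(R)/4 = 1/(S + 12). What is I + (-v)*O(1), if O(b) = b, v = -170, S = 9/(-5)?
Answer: 1953827/11455 ≈ 170.57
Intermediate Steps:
S = -9/5 (S = 9*(-⅕) = -9/5 ≈ -1.8000)
z(R) = 592/51 (z(R) = 12 - 4/(-9/5 + 12) = 12 - 4/51/5 = 12 - 4*5/51 = 12 - 20/51 = 592/51)
I = 6477/11455 (I = (47 + 80)/(213 + 592/51) = 127/(11455/51) = 127*(51/11455) = 6477/11455 ≈ 0.56543)
I + (-v)*O(1) = 6477/11455 - 1*(-170)*1 = 6477/11455 + 170*1 = 6477/11455 + 170 = 1953827/11455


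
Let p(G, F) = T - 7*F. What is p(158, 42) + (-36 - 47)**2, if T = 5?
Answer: 6600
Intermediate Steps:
p(G, F) = 5 - 7*F
p(158, 42) + (-36 - 47)**2 = (5 - 7*42) + (-36 - 47)**2 = (5 - 294) + (-83)**2 = -289 + 6889 = 6600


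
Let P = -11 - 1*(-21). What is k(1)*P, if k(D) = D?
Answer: 10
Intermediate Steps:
P = 10 (P = -11 + 21 = 10)
k(1)*P = 1*10 = 10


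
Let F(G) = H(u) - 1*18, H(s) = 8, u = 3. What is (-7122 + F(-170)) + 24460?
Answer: 17328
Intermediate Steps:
F(G) = -10 (F(G) = 8 - 1*18 = 8 - 18 = -10)
(-7122 + F(-170)) + 24460 = (-7122 - 10) + 24460 = -7132 + 24460 = 17328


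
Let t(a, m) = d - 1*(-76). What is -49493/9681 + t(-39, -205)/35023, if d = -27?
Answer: -1732918970/339057663 ≈ -5.1110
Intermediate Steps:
t(a, m) = 49 (t(a, m) = -27 - 1*(-76) = -27 + 76 = 49)
-49493/9681 + t(-39, -205)/35023 = -49493/9681 + 49/35023 = -1732918970/339057663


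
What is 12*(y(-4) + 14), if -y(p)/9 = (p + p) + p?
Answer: 1464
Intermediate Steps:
y(p) = -27*p (y(p) = -9*((p + p) + p) = -9*(2*p + p) = -27*p)
12*(y(-4) + 14) = 12*(-27*(-4) + 14) = 12*(108 + 14) = 12*122 = 1464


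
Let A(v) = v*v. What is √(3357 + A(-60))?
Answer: 3*√773 ≈ 83.409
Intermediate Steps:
A(v) = v²
√(3357 + A(-60)) = √(3357 + (-60)²) = √(3357 + 3600) = √6957 = 3*√773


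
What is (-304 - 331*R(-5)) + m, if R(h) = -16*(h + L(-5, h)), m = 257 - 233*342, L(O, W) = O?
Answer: -132693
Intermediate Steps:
m = -79429 (m = 257 - 79686 = -79429)
R(h) = 80 - 16*h (R(h) = -16*(h - 5) = -16*(-5 + h) = 80 - 16*h)
(-304 - 331*R(-5)) + m = (-304 - 331*(80 - 16*(-5))) - 79429 = (-304 - 331*(80 + 80)) - 79429 = (-304 - 331*160) - 79429 = (-304 - 52960) - 79429 = -53264 - 79429 = -132693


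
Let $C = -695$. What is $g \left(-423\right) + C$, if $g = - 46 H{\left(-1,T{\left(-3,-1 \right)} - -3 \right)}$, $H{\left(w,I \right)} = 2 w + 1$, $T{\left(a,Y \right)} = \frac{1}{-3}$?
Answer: $-20153$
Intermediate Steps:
$T{\left(a,Y \right)} = - \frac{1}{3}$
$H{\left(w,I \right)} = 1 + 2 w$
$g = 46$ ($g = - 46 \left(1 + 2 \left(-1\right)\right) = - 46 \left(1 - 2\right) = \left(-46\right) \left(-1\right) = 46$)
$g \left(-423\right) + C = 46 \left(-423\right) - 695 = -19458 - 695 = -20153$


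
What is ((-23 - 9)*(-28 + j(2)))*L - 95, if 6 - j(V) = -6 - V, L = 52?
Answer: 23201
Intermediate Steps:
j(V) = 12 + V (j(V) = 6 - (-6 - V) = 6 + (6 + V) = 12 + V)
((-23 - 9)*(-28 + j(2)))*L - 95 = ((-23 - 9)*(-28 + (12 + 2)))*52 - 95 = -32*(-28 + 14)*52 - 95 = -32*(-14)*52 - 95 = 448*52 - 95 = 23296 - 95 = 23201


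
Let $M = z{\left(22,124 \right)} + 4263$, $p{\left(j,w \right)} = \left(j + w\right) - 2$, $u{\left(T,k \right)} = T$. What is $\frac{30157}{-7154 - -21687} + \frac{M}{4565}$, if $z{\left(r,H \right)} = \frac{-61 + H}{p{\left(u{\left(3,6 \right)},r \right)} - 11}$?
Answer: $\frac{798788729}{265372580} \approx 3.0101$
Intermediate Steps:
$p{\left(j,w \right)} = -2 + j + w$
$z{\left(r,H \right)} = \frac{-61 + H}{-10 + r}$ ($z{\left(r,H \right)} = \frac{-61 + H}{\left(-2 + 3 + r\right) - 11} = \frac{-61 + H}{\left(1 + r\right) - 11} = \frac{-61 + H}{-10 + r}$)
$M = \frac{17073}{4}$ ($M = \frac{-61 + 124}{-10 + 22} + 4263 = \frac{1}{12} \cdot 63 + 4263 = \frac{21}{4} + 4263 = \frac{17073}{4} \approx 4268.3$)
$\frac{30157}{-7154 - -21687} + \frac{M}{4565} = \frac{30157}{-7154 - -21687} + \frac{17073}{4 \cdot 4565} = \frac{30157}{-7154 + 21687} + \frac{17073}{4} \cdot \frac{1}{4565} = \frac{30157}{14533} + \frac{17073}{18260} = \frac{798788729}{265372580}$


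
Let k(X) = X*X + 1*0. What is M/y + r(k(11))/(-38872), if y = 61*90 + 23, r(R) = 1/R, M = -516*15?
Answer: -36405188393/25930461656 ≈ -1.4040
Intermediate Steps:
k(X) = X**2 (k(X) = X**2 + 0 = X**2)
M = -7740
y = 5513 (y = 5490 + 23 = 5513)
M/y + r(k(11))/(-38872) = -7740/5513 + 1/(11**2*(-38872)) = -7740*1/5513 - 1/38872/121 = -7740/5513 + (1/121)*(-1/38872) = -7740/5513 - 1/4703512 = -36405188393/25930461656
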